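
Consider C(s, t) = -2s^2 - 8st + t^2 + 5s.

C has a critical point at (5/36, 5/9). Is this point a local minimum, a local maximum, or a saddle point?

saddle point

The Hessian of C is constant: H = [[-4, -8], [-8, 2]].
det(H) = (-4)·2 − (-8)² = -72.
Since det(H) < 0, H is indefinite and the critical point is a saddle point.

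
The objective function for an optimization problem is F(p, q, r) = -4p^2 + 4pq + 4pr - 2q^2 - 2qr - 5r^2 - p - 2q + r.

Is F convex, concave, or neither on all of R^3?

F is quadratic, so its Hessian is the constant matrix H = [[-8, 4, 4], [4, -4, -2], [4, -2, -10]].
Leading principal minors: -8, 16, -128.
Signs alternate −, +, − ⇒ H ≺ 0 ⇒ concave.

concave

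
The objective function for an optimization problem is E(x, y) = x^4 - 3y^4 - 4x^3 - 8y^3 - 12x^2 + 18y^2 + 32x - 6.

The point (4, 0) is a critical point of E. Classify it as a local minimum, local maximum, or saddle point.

The mixed partial ∂²E/∂x∂y is 0, so the Hessian at any point is diag(E_xx, E_yy) = diag(12(x^2 - 2x - 2), 12(-3y^2 - 4y + 3)).
At (4, 0): H = diag(72, 36).
Both eigenvalues are positive, so H is positive definite: a local minimum.

local minimum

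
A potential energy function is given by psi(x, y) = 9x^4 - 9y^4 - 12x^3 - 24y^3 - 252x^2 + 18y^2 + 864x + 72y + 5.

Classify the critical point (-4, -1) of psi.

local minimum

The mixed partial ∂²psi/∂x∂y is 0, so the Hessian at any point is diag(psi_xx, psi_yy) = diag(36(3x^2 - 2x - 14), 36(-3y^2 - 4y + 1)).
At (-4, -1): H = diag(1512, 72).
Both eigenvalues are positive, so H is positive definite: a local minimum.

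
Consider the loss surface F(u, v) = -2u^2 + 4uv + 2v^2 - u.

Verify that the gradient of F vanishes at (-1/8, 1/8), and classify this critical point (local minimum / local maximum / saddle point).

saddle point

∇F = (-4u + 4v - 1, 4u + 4v); substituting (-1/8, 1/8) gives ∇F = (0, 0), so (-1/8, 1/8) is indeed a critical point.
The Hessian of F is constant: H = [[-4, 4], [4, 4]].
det(H) = (-4)·4 − 4² = -32.
Since det(H) < 0, H is indefinite and the critical point is a saddle point.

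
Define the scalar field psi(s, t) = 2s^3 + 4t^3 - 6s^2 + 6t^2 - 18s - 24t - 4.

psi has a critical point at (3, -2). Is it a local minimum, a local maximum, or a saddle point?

saddle point

The mixed partial ∂²psi/∂s∂t is 0, so the Hessian at any point is diag(psi_ss, psi_tt) = diag(12(s - 1), 12(2t + 1)).
At (3, -2): H = diag(24, -36).
The eigenvalues have opposite signs, so H is indefinite: a saddle point.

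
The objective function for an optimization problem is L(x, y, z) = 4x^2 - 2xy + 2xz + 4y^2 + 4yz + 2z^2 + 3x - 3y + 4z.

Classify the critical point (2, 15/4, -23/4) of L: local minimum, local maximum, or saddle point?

local minimum

The Hessian is constant: H = [[8, -2, 2], [-2, 8, 4], [2, 4, 4]].
Leading principal minors: Δ₁ = 8, Δ₂ = 60, Δ₃ = 48.
All leading minors are positive, so H is positive definite: a local minimum.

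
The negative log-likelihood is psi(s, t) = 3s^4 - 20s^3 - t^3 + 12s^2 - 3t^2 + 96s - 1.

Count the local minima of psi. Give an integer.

psi separates as a function of s plus a function of t, so ∇psi=0 decouples.
∂psi/∂s = 12(s - 4)(s - 2)(s + 1) = 0 at s ∈ {-1, 2, 4}; ∂psi/∂t = -3t(t + 2) = 0 at t ∈ {-2, 0}.
The Hessian is diagonal: diag(psi_ss, psi_tt). Second derivatives: psi_ss(-1)=180, psi_ss(2)=-72, psi_ss(4)=120; psi_tt(-2)=6, psi_tt(0)=-6.
Local minima occur where both diagonal entries positive: (-1, -2), (4, -2). Count: 2.

2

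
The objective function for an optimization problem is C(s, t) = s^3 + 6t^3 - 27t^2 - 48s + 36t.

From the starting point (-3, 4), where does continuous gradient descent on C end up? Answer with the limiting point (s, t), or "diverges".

(4, 2)

C is separable, so gradient descent decouples: s follows -∂C/∂s, t follows -∂C/∂t.
∂C/∂s = 3(s - 4)(s + 4); at s=-3 this is -21, so s increases.
∂C/∂t = 18(t - 2)(t - 1); at t=4 this is 108, so t decreases.
s converges to its nearest critical value 4 (a local min of the s-part); t converges to 2. The iterate converges to (4, 2).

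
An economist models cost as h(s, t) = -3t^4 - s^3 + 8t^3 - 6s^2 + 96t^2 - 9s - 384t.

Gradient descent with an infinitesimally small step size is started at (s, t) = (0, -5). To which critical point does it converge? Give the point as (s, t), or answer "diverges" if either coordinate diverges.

h is separable, so gradient descent decouples: s follows -∂h/∂s, t follows -∂h/∂t.
∂h/∂s = -3(s + 1)(s + 3); at s=0 this is -9, so s increases.
∂h/∂t = -12(t - 4)(t - 2)(t + 4); at t=-5 this is 756, so t decreases.
The s-coordinate has no critical point in that direction and runs off to infinity.

diverges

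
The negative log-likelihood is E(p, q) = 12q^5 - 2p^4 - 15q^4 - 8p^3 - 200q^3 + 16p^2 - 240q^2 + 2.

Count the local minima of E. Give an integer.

2

E separates as a function of p plus a function of q, so ∇E=0 decouples.
∂E/∂p = -8p(p - 1)(p + 4) = 0 at p ∈ {-4, 0, 1}; ∂E/∂q = 60q(q - 4)(q + 1)(q + 2) = 0 at q ∈ {-2, -1, 0, 4}.
The Hessian is diagonal: diag(E_pp, E_qq). Second derivatives: E_pp(-4)=-160, E_pp(0)=32, E_pp(1)=-40; E_qq(-2)=-720, E_qq(-1)=300, E_qq(0)=-480, E_qq(4)=7200.
Local minima occur where both diagonal entries positive: (0, -1), (0, 4). Count: 2.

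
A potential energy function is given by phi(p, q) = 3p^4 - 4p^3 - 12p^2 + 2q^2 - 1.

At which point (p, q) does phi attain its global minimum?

phi(p,q) separates as A(p) + B(q) − 1, so its minimum is min A + min B − 1.
A'(p) = 12p(p - 2)(p + 1) vanishes at p ∈ {-1, 0, 2}; B'(q) = 4q vanishes at q ∈ {0}.
Local minima of A (where A''>0): A(-1)=-5, A(2)=-32. Local minima of B: B(0)=0.
So the global minimum of phi is A(2) + B(0) − 1 = -32 + 0 − 1 = -33, attained at (2, 0).

(2, 0)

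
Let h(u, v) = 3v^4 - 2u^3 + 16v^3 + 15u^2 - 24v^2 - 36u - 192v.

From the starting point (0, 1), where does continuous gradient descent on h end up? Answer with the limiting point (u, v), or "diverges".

h is separable, so gradient descent decouples: u follows -∂h/∂u, v follows -∂h/∂v.
∂h/∂u = -6(u - 3)(u - 2); at u=0 this is -36, so u increases.
∂h/∂v = 12(v - 2)(v + 2)(v + 4); at v=1 this is -180, so v increases.
u converges to its nearest critical value 2 (a local min of the u-part); v converges to 2. The iterate converges to (2, 2).

(2, 2)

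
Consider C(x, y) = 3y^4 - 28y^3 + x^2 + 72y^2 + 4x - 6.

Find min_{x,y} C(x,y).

C(x,y) separates as P(x) + Q(y) − 6, so its minimum is min P + min Q − 6.
P'(x) = 2x + 4 vanishes at x ∈ {-2}; Q'(y) = 12y(y - 4)(y - 3) vanishes at y ∈ {0, 3, 4}.
Local minima of P (where P''>0): P(-2)=-4. Local minima of Q: Q(0)=0, Q(4)=128.
So the global minimum of C is P(-2) + Q(0) − 6 = -4 + 0 − 6 = -10, attained at (-2, 0).

-10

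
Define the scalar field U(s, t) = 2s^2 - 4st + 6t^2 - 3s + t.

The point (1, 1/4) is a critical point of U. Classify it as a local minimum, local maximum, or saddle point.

local minimum

The Hessian of U is constant: H = [[4, -4], [-4, 12]].
det(H) = 4·12 − (-4)² = 32.
det(H) > 0 and tr(H) = 16 > 0, so H is positive definite and the point is a local minimum.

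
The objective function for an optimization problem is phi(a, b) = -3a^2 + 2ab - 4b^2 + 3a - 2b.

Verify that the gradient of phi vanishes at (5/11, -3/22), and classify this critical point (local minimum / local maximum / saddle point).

∇phi = (-6a + 2b + 3, 2a - 8b - 2); substituting (5/11, -3/22) gives ∇phi = (0, 0), so (5/11, -3/22) is indeed a critical point.
The Hessian of phi is constant: H = [[-6, 2], [2, -8]].
det(H) = (-6)·(-8) − 2² = 44.
det(H) > 0 and tr(H) = -14 < 0, so H is negative definite and the point is a local maximum.

local maximum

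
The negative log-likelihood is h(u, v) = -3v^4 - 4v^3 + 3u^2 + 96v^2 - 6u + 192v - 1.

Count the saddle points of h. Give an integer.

h separates as a function of u plus a function of v, so ∇h=0 decouples.
∂h/∂u = 6(u - 1) = 0 at u ∈ {1}; ∂h/∂v = -12(v - 4)(v + 1)(v + 4) = 0 at v ∈ {-4, -1, 4}.
The Hessian is diagonal: diag(h_uu, h_vv). Second derivatives: h_uu(1)=6; h_vv(-4)=-288, h_vv(-1)=180, h_vv(4)=-480.
Saddle points occur where the two diagonal entries have opposite signs: (1, -4), (1, 4). Count: 2.

2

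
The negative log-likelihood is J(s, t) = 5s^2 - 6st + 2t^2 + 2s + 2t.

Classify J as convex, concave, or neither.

J is quadratic, so its Hessian is the constant matrix H = [[10, -6], [-6, 4]].
det(H) = 4, tr(H) = 14.
det(H) > 0 and tr(H) > 0, so H is positive definite everywhere: convex.

convex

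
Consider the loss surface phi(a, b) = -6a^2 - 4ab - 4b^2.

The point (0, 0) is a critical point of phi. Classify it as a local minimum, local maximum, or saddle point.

local maximum

The Hessian of phi is constant: H = [[-12, -4], [-4, -8]].
det(H) = (-12)·(-8) − (-4)² = 80.
det(H) > 0 and tr(H) = -20 < 0, so H is negative definite and the point is a local maximum.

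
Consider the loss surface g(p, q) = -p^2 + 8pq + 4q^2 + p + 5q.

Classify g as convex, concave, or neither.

g is quadratic, so its Hessian is the constant matrix H = [[-2, 8], [8, 8]].
det(H) = -80, tr(H) = 6.
det(H) < 0, so H is indefinite: neither convex nor concave.

neither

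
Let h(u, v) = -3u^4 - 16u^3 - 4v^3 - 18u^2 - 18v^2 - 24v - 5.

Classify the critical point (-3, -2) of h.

saddle point

The mixed partial ∂²h/∂u∂v is 0, so the Hessian at any point is diag(h_uu, h_vv) = diag(-12(3u^2 + 8u + 3), -12(2v + 3)).
At (-3, -2): H = diag(-72, 12).
The eigenvalues have opposite signs, so H is indefinite: a saddle point.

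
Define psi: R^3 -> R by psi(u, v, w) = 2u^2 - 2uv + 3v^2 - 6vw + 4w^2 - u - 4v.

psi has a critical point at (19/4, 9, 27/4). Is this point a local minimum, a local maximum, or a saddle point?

The Hessian is constant: H = [[4, -2, 0], [-2, 6, -6], [0, -6, 8]].
Leading principal minors: Δ₁ = 4, Δ₂ = 20, Δ₃ = 16.
All leading minors are positive, so H is positive definite: a local minimum.

local minimum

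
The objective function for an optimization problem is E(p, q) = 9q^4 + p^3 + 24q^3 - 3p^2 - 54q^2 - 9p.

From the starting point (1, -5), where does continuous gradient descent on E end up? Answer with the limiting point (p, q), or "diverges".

(3, -3)

E is separable, so gradient descent decouples: p follows -∂E/∂p, q follows -∂E/∂q.
∂E/∂p = 3(p - 3)(p + 1); at p=1 this is -12, so p increases.
∂E/∂q = 36q(q - 1)(q + 3); at q=-5 this is -2160, so q increases.
p converges to its nearest critical value 3 (a local min of the p-part); q converges to -3. The iterate converges to (3, -3).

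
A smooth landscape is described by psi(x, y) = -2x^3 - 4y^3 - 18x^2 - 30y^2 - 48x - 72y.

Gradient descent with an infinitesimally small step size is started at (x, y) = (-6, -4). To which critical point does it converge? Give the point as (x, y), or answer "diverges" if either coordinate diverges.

psi is separable, so gradient descent decouples: x follows -∂psi/∂x, y follows -∂psi/∂y.
∂psi/∂x = -6(x + 2)(x + 4); at x=-6 this is -48, so x increases.
∂psi/∂y = -12(y + 2)(y + 3); at y=-4 this is -24, so y increases.
x converges to its nearest critical value -4 (a local min of the x-part); y converges to -3. The iterate converges to (-4, -3).

(-4, -3)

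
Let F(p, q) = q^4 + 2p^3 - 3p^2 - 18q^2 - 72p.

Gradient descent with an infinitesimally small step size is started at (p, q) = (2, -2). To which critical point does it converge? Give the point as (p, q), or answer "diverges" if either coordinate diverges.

(4, -3)

F is separable, so gradient descent decouples: p follows -∂F/∂p, q follows -∂F/∂q.
∂F/∂p = 6(p - 4)(p + 3); at p=2 this is -60, so p increases.
∂F/∂q = 4q(q - 3)(q + 3); at q=-2 this is 40, so q decreases.
p converges to its nearest critical value 4 (a local min of the p-part); q converges to -3. The iterate converges to (4, -3).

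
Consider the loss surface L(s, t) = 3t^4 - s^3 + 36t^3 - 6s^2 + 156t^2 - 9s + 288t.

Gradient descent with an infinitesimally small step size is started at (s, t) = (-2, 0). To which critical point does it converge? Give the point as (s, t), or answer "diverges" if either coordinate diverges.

(-3, -2)

L is separable, so gradient descent decouples: s follows -∂L/∂s, t follows -∂L/∂t.
∂L/∂s = -3(s + 1)(s + 3); at s=-2 this is 3, so s decreases.
∂L/∂t = 12(t + 2)(t + 3)(t + 4); at t=0 this is 288, so t decreases.
s converges to its nearest critical value -3 (a local min of the s-part); t converges to -2. The iterate converges to (-3, -2).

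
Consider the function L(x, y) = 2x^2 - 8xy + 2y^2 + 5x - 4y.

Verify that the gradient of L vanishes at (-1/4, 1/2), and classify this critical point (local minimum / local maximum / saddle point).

∇L = (4x - 8y + 5, -8x + 4y - 4); substituting (-1/4, 1/2) gives ∇L = (0, 0), so (-1/4, 1/2) is indeed a critical point.
The Hessian of L is constant: H = [[4, -8], [-8, 4]].
det(H) = 4·4 − (-8)² = -48.
Since det(H) < 0, H is indefinite and the critical point is a saddle point.

saddle point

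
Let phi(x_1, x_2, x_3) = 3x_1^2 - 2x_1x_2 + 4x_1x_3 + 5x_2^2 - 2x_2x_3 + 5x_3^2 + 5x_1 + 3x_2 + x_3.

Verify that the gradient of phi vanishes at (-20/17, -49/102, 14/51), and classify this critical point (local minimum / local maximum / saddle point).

local minimum

∇phi = (6x_1 - 2x_2 + 4x_3 + 5, -2x_1 + 10x_2 - 2x_3 + 3, 4x_1 - 2x_2 + 10x_3 + 1); substituting (-20/17, -49/102, 14/51) gives ∇phi = (0, 0, 0), so (-20/17, -49/102, 14/51) is indeed a critical point.
The Hessian is constant: H = [[6, -2, 4], [-2, 10, -2], [4, -2, 10]].
Leading principal minors: Δ₁ = 6, Δ₂ = 56, Δ₃ = 408.
All leading minors are positive, so H is positive definite: a local minimum.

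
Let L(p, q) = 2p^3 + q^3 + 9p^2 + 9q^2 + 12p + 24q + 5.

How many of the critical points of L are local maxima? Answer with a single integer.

L separates as a function of p plus a function of q, so ∇L=0 decouples.
∂L/∂p = 6(p + 1)(p + 2) = 0 at p ∈ {-2, -1}; ∂L/∂q = 3(q + 2)(q + 4) = 0 at q ∈ {-4, -2}.
The Hessian is diagonal: diag(L_pp, L_qq). Second derivatives: L_pp(-2)=-6, L_pp(-1)=6; L_qq(-4)=-6, L_qq(-2)=6.
Local maxima occur where both diagonal entries negative: (-2, -4). Count: 1.

1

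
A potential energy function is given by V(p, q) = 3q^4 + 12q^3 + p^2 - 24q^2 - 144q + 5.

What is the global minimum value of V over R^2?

V(p,q) separates as A(p) + B(q) + 5, so its minimum is min A + min B + 5.
A'(p) = 2p vanishes at p ∈ {0}; B'(q) = 12(q - 2)(q + 2)(q + 3) vanishes at q ∈ {-3, -2, 2}.
Local minima of A (where A''>0): A(0)=0. Local minima of B: B(-3)=135, B(2)=-240.
So the global minimum of V is A(0) + B(2) + 5 = 0 − 240 + 5 = -235, attained at (0, 2).

-235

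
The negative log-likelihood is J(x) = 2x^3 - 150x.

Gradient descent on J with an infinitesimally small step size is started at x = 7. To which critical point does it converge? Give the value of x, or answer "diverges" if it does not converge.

J'(x) = 6(x - 5)(x + 5), so J'(7) = 144.
Gradient descent moves in the -J' direction, i.e. x is decreasing.
The nearest critical point in that direction is x = 5, where J'' = 60 > 0 (a local minimum). The iterate converges there.

5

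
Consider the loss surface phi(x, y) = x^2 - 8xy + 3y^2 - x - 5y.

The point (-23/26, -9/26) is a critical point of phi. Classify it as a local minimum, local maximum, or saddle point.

The Hessian of phi is constant: H = [[2, -8], [-8, 6]].
det(H) = 2·6 − (-8)² = -52.
Since det(H) < 0, H is indefinite and the critical point is a saddle point.

saddle point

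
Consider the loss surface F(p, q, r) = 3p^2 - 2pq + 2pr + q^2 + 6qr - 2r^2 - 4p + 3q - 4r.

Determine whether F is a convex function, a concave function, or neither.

F is quadratic, so its Hessian is the constant matrix H = [[6, -2, 2], [-2, 2, 6], [2, 6, -4]].
Leading principal minors: 6, 8, -304.
Neither pattern holds ⇒ H is indefinite ⇒ neither convex nor concave.

neither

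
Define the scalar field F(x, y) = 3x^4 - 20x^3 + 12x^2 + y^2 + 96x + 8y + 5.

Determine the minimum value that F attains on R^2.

-72

F(x,y) separates as P(x) + Q(y) + 5, so its minimum is min P + min Q + 5.
P'(x) = 12(x - 4)(x - 2)(x + 1) vanishes at x ∈ {-1, 2, 4}; Q'(y) = 2y + 8 vanishes at y ∈ {-4}.
Local minima of P (where P''>0): P(-1)=-61, P(4)=64. Local minima of Q: Q(-4)=-16.
So the global minimum of F is P(-1) + Q(-4) + 5 = -61 − 16 + 5 = -72, attained at (-1, -4).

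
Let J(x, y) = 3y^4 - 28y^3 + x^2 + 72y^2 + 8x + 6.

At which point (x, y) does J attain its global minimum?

J(x,y) separates as P(x) + Q(y) + 6, so its minimum is min P + min Q + 6.
P'(x) = 2x + 8 vanishes at x ∈ {-4}; Q'(y) = 12y(y - 4)(y - 3) vanishes at y ∈ {0, 3, 4}.
Local minima of P (where P''>0): P(-4)=-16. Local minima of Q: Q(0)=0, Q(4)=128.
So the global minimum of J is P(-4) + Q(0) + 6 = -16 + 0 + 6 = -10, attained at (-4, 0).

(-4, 0)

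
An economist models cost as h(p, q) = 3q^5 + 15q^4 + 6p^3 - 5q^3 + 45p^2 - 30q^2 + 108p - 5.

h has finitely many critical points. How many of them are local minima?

h separates as a function of p plus a function of q, so ∇h=0 decouples.
∂h/∂p = 18(p + 2)(p + 3) = 0 at p ∈ {-3, -2}; ∂h/∂q = 15q(q - 1)(q + 1)(q + 4) = 0 at q ∈ {-4, -1, 0, 1}.
The Hessian is diagonal: diag(h_pp, h_qq). Second derivatives: h_pp(-3)=-18, h_pp(-2)=18; h_qq(-4)=-900, h_qq(-1)=90, h_qq(0)=-60, h_qq(1)=150.
Local minima occur where both diagonal entries positive: (-2, -1), (-2, 1). Count: 2.

2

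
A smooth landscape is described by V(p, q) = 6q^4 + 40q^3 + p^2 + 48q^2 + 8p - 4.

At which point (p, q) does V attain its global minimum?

V(p,q) separates as A(p) + B(q) − 4, so its minimum is min A + min B − 4.
A'(p) = 2p + 8 vanishes at p ∈ {-4}; B'(q) = 24q(q + 1)(q + 4) vanishes at q ∈ {-4, -1, 0}.
Local minima of A (where A''>0): A(-4)=-16. Local minima of B: B(-4)=-256, B(0)=0.
So the global minimum of V is A(-4) + B(-4) − 4 = -16 − 256 − 4 = -276, attained at (-4, -4).

(-4, -4)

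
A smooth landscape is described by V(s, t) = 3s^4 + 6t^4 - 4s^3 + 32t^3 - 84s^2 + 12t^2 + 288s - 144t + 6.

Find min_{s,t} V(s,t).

-1560

V(s,t) separates as P(s) + Q(t) + 6, so its minimum is min P + min Q + 6.
P'(s) = 12(s - 3)(s - 2)(s + 4) vanishes at s ∈ {-4, 2, 3}; Q'(t) = 24(t - 1)(t + 2)(t + 3) vanishes at t ∈ {-3, -2, 1}.
Local minima of P (where P''>0): P(-4)=-1472, P(3)=243. Local minima of Q: Q(-3)=162, Q(1)=-94.
So the global minimum of V is P(-4) + Q(1) + 6 = -1472 − 94 + 6 = -1560, attained at (-4, 1).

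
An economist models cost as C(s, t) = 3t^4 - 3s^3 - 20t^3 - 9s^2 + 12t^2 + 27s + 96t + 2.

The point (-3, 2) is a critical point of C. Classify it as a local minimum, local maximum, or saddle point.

saddle point

The mixed partial ∂²C/∂s∂t is 0, so the Hessian at any point is diag(C_ss, C_tt) = diag(-18(s + 1), 12(3t^2 - 10t + 2)).
At (-3, 2): H = diag(36, -72).
The eigenvalues have opposite signs, so H is indefinite: a saddle point.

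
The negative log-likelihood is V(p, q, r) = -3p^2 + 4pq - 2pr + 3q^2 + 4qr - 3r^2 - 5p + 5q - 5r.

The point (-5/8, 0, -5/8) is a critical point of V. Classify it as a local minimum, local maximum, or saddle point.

The Hessian is constant: H = [[-6, 4, -2], [4, 6, 4], [-2, 4, -6]].
Leading principal minors: Δ₁ = -6, Δ₂ = -52, Δ₃ = 320.
The minors fit neither the all-positive nor the alternating-sign pattern, so H is indefinite: a saddle point.

saddle point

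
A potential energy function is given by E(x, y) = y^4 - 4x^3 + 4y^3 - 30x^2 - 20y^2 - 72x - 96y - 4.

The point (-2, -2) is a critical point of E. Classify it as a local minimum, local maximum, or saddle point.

local maximum

The mixed partial ∂²E/∂x∂y is 0, so the Hessian at any point is diag(E_xx, E_yy) = diag(-12(2x + 5), 4(3y^2 + 6y - 10)).
At (-2, -2): H = diag(-12, -40).
Both eigenvalues are negative, so H is negative definite: a local maximum.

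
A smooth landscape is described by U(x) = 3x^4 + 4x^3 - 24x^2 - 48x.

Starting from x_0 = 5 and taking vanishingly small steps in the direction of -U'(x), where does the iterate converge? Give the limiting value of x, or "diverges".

U'(x) = 12(x - 2)(x + 1)(x + 2), so U'(5) = 1512.
Gradient descent moves in the -U' direction, i.e. x is decreasing.
The nearest critical point in that direction is x = 2, where U'' = 144 > 0 (a local minimum). The iterate converges there.

2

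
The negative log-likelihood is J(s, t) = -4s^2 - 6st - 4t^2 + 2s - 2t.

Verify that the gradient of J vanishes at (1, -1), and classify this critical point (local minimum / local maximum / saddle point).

local maximum

∇J = (-8s - 6t + 2, -6s - 8t - 2); substituting (1, -1) gives ∇J = (0, 0), so (1, -1) is indeed a critical point.
The Hessian of J is constant: H = [[-8, -6], [-6, -8]].
det(H) = (-8)·(-8) − (-6)² = 28.
det(H) > 0 and tr(H) = -16 < 0, so H is negative definite and the point is a local maximum.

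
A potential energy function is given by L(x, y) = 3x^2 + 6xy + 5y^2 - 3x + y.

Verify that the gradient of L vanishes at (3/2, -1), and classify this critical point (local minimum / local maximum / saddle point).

local minimum

∇L = (6x + 6y - 3, 6x + 10y + 1); substituting (3/2, -1) gives ∇L = (0, 0), so (3/2, -1) is indeed a critical point.
The Hessian of L is constant: H = [[6, 6], [6, 10]].
det(H) = 6·10 − 6² = 24.
det(H) > 0 and tr(H) = 16 > 0, so H is positive definite and the point is a local minimum.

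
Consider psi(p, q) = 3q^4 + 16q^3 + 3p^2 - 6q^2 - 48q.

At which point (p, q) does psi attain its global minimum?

psi(p,q) separates as A(p) + B(q), so its minimum is min A + min B.
A'(p) = 6p vanishes at p ∈ {0}; B'(q) = 12(q - 1)(q + 1)(q + 4) vanishes at q ∈ {-4, -1, 1}.
Local minima of A (where A''>0): A(0)=0. Local minima of B: B(-4)=-160, B(1)=-35.
So the global minimum of psi is A(0) + B(-4) = 0 − 160 = -160, attained at (0, -4).

(0, -4)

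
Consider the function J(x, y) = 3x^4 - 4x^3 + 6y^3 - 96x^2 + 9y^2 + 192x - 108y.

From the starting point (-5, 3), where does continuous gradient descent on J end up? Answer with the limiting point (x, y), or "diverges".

J is separable, so gradient descent decouples: x follows -∂J/∂x, y follows -∂J/∂y.
∂J/∂x = 12(x - 4)(x - 1)(x + 4); at x=-5 this is -648, so x increases.
∂J/∂y = 18(y - 2)(y + 3); at y=3 this is 108, so y decreases.
x converges to its nearest critical value -4 (a local min of the x-part); y converges to 2. The iterate converges to (-4, 2).

(-4, 2)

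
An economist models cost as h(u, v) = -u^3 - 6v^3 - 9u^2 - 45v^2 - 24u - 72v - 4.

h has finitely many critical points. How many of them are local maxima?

1

h separates as a function of u plus a function of v, so ∇h=0 decouples.
∂h/∂u = -3(u + 2)(u + 4) = 0 at u ∈ {-4, -2}; ∂h/∂v = -18(v + 1)(v + 4) = 0 at v ∈ {-4, -1}.
The Hessian is diagonal: diag(h_uu, h_vv). Second derivatives: h_uu(-4)=6, h_uu(-2)=-6; h_vv(-4)=54, h_vv(-1)=-54.
Local maxima occur where both diagonal entries negative: (-2, -1). Count: 1.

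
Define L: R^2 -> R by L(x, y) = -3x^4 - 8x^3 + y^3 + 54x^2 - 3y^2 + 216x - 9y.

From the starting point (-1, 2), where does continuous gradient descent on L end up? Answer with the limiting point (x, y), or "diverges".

(-2, 3)

L is separable, so gradient descent decouples: x follows -∂L/∂x, y follows -∂L/∂y.
∂L/∂x = -12(x - 3)(x + 2)(x + 3); at x=-1 this is 96, so x decreases.
∂L/∂y = 3(y - 3)(y + 1); at y=2 this is -9, so y increases.
x converges to its nearest critical value -2 (a local min of the x-part); y converges to 3. The iterate converges to (-2, 3).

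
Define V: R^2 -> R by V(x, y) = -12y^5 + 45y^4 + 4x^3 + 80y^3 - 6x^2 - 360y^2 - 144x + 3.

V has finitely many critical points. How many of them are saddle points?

V separates as a function of x plus a function of y, so ∇V=0 decouples.
∂V/∂x = 12(x - 4)(x + 3) = 0 at x ∈ {-3, 4}; ∂V/∂y = -60y(y - 3)(y - 2)(y + 2) = 0 at y ∈ {-2, 0, 2, 3}.
The Hessian is diagonal: diag(V_xx, V_yy). Second derivatives: V_xx(-3)=-84, V_xx(4)=84; V_yy(-2)=2400, V_yy(0)=-720, V_yy(2)=480, V_yy(3)=-900.
Saddle points occur where the two diagonal entries have opposite signs: (-3, -2), (-3, 2), (4, 0), (4, 3). Count: 4.

4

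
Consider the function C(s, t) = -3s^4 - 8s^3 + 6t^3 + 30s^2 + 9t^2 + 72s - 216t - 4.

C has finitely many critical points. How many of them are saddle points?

C separates as a function of s plus a function of t, so ∇C=0 decouples.
∂C/∂s = -12(s - 2)(s + 1)(s + 3) = 0 at s ∈ {-3, -1, 2}; ∂C/∂t = 18(t - 3)(t + 4) = 0 at t ∈ {-4, 3}.
The Hessian is diagonal: diag(C_ss, C_tt). Second derivatives: C_ss(-3)=-120, C_ss(-1)=72, C_ss(2)=-180; C_tt(-4)=-126, C_tt(3)=126.
Saddle points occur where the two diagonal entries have opposite signs: (-3, 3), (-1, -4), (2, 3). Count: 3.

3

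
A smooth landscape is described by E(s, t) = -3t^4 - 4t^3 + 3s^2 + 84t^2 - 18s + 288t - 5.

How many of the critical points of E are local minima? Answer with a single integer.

1

E separates as a function of s plus a function of t, so ∇E=0 decouples.
∂E/∂s = 6(s - 3) = 0 at s ∈ {3}; ∂E/∂t = -12(t - 4)(t + 2)(t + 3) = 0 at t ∈ {-3, -2, 4}.
The Hessian is diagonal: diag(E_ss, E_tt). Second derivatives: E_ss(3)=6; E_tt(-3)=-84, E_tt(-2)=72, E_tt(4)=-504.
Local minima occur where both diagonal entries positive: (3, -2). Count: 1.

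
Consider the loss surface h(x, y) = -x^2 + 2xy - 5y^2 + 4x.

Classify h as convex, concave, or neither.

concave

h is quadratic, so its Hessian is the constant matrix H = [[-2, 2], [2, -10]].
det(H) = 16, tr(H) = -12.
det(H) > 0 and tr(H) < 0, so H is negative definite everywhere: concave.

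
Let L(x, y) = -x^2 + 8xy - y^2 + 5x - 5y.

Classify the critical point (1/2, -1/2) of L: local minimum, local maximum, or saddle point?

The Hessian of L is constant: H = [[-2, 8], [8, -2]].
det(H) = (-2)·(-2) − 8² = -60.
Since det(H) < 0, H is indefinite and the critical point is a saddle point.

saddle point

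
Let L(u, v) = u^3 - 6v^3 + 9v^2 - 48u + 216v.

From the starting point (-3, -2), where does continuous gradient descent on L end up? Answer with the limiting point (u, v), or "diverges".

L is separable, so gradient descent decouples: u follows -∂L/∂u, v follows -∂L/∂v.
∂L/∂u = 3(u - 4)(u + 4); at u=-3 this is -21, so u increases.
∂L/∂v = -18(v - 4)(v + 3); at v=-2 this is 108, so v decreases.
u converges to its nearest critical value 4 (a local min of the u-part); v converges to -3. The iterate converges to (4, -3).

(4, -3)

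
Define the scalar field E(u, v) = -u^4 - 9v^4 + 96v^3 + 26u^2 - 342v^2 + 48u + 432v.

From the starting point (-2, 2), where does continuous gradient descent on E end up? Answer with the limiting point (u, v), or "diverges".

E is separable, so gradient descent decouples: u follows -∂E/∂u, v follows -∂E/∂v.
∂E/∂u = -4(u - 4)(u + 1)(u + 3); at u=-2 this is -24, so u increases.
∂E/∂v = -36(v - 4)(v - 3)(v - 1); at v=2 this is -72, so v increases.
u converges to its nearest critical value -1 (a local min of the u-part); v converges to 3. The iterate converges to (-1, 3).

(-1, 3)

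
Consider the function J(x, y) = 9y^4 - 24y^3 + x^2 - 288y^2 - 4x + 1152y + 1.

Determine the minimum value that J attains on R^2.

J(x,y) separates as P(x) + Q(y) + 1, so its minimum is min P + min Q + 1.
P'(x) = 2x - 4 vanishes at x ∈ {2}; Q'(y) = 36(y - 4)(y - 2)(y + 4) vanishes at y ∈ {-4, 2, 4}.
Local minima of P (where P''>0): P(2)=-4. Local minima of Q: Q(-4)=-5376, Q(4)=768.
So the global minimum of J is P(2) + Q(-4) + 1 = -4 − 5376 + 1 = -5379, attained at (2, -4).

-5379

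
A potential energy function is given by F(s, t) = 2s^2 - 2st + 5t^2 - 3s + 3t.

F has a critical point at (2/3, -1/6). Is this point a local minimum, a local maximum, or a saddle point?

local minimum

The Hessian of F is constant: H = [[4, -2], [-2, 10]].
det(H) = 4·10 − (-2)² = 36.
det(H) > 0 and tr(H) = 14 > 0, so H is positive definite and the point is a local minimum.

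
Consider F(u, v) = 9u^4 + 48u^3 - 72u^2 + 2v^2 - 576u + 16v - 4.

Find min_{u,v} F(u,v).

F(u,v) separates as P(u) + Q(v) − 4, so its minimum is min P + min Q − 4.
P'(u) = 36(u - 2)(u + 2)(u + 4) vanishes at u ∈ {-4, -2, 2}; Q'(v) = 4v + 16 vanishes at v ∈ {-4}.
Local minima of P (where P''>0): P(-4)=384, P(2)=-912. Local minima of Q: Q(-4)=-32.
So the global minimum of F is P(2) + Q(-4) − 4 = -912 − 32 − 4 = -948, attained at (2, -4).

-948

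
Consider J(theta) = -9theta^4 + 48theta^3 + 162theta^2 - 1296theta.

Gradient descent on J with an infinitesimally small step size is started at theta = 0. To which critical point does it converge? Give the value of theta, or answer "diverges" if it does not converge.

3

J'(theta) = -36(theta - 4)(theta - 3)(theta + 3), so J'(0) = -1296.
Gradient descent moves in the -J' direction, i.e. theta is increasing.
The nearest critical point in that direction is theta = 3, where J'' = 216 > 0 (a local minimum). The iterate converges there.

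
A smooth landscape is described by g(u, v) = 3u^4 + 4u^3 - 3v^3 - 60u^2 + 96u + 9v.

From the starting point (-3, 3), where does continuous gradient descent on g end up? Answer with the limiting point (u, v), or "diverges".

g is separable, so gradient descent decouples: u follows -∂g/∂u, v follows -∂g/∂v.
∂g/∂u = 12(u - 2)(u - 1)(u + 4); at u=-3 this is 240, so u decreases.
∂g/∂v = -9(v - 1)(v + 1); at v=3 this is -72, so v increases.
The v-coordinate has no critical point in that direction and runs off to infinity.

diverges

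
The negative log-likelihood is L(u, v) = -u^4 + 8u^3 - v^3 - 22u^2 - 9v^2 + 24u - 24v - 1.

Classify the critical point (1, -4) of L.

The mixed partial ∂²L/∂u∂v is 0, so the Hessian at any point is diag(L_uu, L_vv) = diag(4(-3u^2 + 12u - 11), -6(v + 3)).
At (1, -4): H = diag(-8, 6).
The eigenvalues have opposite signs, so H is indefinite: a saddle point.

saddle point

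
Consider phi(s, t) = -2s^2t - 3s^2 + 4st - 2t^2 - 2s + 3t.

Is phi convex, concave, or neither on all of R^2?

The term -2s^2t is cubic, so the Hessian is not constant.
∂²phi/∂s² = -4t - 6, which takes both signs as t varies (negative for sufficiently large t). A diagonal entry of the Hessian changing sign means the Hessian is neither positive- nor negative-semidefinite on all of R^2.

neither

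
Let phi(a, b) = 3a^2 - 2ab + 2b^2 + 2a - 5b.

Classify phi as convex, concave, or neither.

convex

phi is quadratic, so its Hessian is the constant matrix H = [[6, -2], [-2, 4]].
det(H) = 20, tr(H) = 10.
det(H) > 0 and tr(H) > 0, so H is positive definite everywhere: convex.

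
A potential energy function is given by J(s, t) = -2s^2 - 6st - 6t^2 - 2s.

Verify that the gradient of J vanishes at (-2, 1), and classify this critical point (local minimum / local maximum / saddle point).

local maximum

∇J = (-4s - 6t - 2, -6s - 12t); substituting (-2, 1) gives ∇J = (0, 0), so (-2, 1) is indeed a critical point.
The Hessian of J is constant: H = [[-4, -6], [-6, -12]].
det(H) = (-4)·(-12) − (-6)² = 12.
det(H) > 0 and tr(H) = -16 < 0, so H is negative definite and the point is a local maximum.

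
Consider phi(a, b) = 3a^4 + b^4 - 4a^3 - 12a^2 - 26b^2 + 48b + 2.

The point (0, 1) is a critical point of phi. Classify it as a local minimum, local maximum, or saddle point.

The mixed partial ∂²phi/∂a∂b is 0, so the Hessian at any point is diag(phi_aa, phi_bb) = diag(12(3a^2 - 2a - 2), 4(3b^2 - 13)).
At (0, 1): H = diag(-24, -40).
Both eigenvalues are negative, so H is negative definite: a local maximum.

local maximum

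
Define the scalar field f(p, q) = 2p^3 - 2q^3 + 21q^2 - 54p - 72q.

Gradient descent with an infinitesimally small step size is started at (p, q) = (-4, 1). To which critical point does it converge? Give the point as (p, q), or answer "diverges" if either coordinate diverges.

f is separable, so gradient descent decouples: p follows -∂f/∂p, q follows -∂f/∂q.
∂f/∂p = 6(p - 3)(p + 3); at p=-4 this is 42, so p decreases.
∂f/∂q = -6(q - 4)(q - 3); at q=1 this is -36, so q increases.
The p-coordinate has no critical point in that direction and runs off to infinity.

diverges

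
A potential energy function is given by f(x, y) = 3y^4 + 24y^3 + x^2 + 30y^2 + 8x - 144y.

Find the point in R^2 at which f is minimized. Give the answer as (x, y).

f(x,y) separates as P(x) + Q(y), so its minimum is min P + min Q.
P'(x) = 2x + 8 vanishes at x ∈ {-4}; Q'(y) = 12(y - 1)(y + 3)(y + 4) vanishes at y ∈ {-4, -3, 1}.
Local minima of P (where P''>0): P(-4)=-16. Local minima of Q: Q(-4)=288, Q(1)=-87.
So the global minimum of f is P(-4) + Q(1) = -16 − 87 = -103, attained at (-4, 1).

(-4, 1)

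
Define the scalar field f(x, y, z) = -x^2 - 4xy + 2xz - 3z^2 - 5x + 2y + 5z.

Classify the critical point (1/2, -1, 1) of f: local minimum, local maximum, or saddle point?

saddle point

The Hessian is constant: H = [[-2, -4, 2], [-4, 0, 0], [2, 0, -6]].
Leading principal minors: Δ₁ = -2, Δ₂ = -16, Δ₃ = 96.
The minors fit neither the all-positive nor the alternating-sign pattern, so H is indefinite: a saddle point.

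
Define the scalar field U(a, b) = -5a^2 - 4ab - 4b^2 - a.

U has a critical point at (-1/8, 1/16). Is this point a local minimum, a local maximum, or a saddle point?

The Hessian of U is constant: H = [[-10, -4], [-4, -8]].
det(H) = (-10)·(-8) − (-4)² = 64.
det(H) > 0 and tr(H) = -18 < 0, so H is negative definite and the point is a local maximum.

local maximum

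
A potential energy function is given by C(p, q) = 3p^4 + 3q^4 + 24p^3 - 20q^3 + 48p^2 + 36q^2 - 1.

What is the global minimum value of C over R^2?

C(p,q) separates as A(p) + B(q) − 1, so its minimum is min A + min B − 1.
A'(p) = 12p(p + 2)(p + 4) vanishes at p ∈ {-4, -2, 0}; B'(q) = 12q(q - 3)(q - 2) vanishes at q ∈ {0, 2, 3}.
Local minima of A (where A''>0): A(-4)=0, A(0)=0. Local minima of B: B(0)=0, B(3)=27.
So the global minimum of C is A(-4) + B(0) − 1 = 0 + 0 − 1 = -1, attained at (-4, 0).

-1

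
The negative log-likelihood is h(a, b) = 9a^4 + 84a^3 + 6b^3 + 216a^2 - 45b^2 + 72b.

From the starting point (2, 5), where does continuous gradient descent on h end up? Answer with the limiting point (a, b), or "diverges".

(0, 4)

h is separable, so gradient descent decouples: a follows -∂h/∂a, b follows -∂h/∂b.
∂h/∂a = 36a(a + 3)(a + 4); at a=2 this is 2160, so a decreases.
∂h/∂b = 18(b - 4)(b - 1); at b=5 this is 72, so b decreases.
a converges to its nearest critical value 0 (a local min of the a-part); b converges to 4. The iterate converges to (0, 4).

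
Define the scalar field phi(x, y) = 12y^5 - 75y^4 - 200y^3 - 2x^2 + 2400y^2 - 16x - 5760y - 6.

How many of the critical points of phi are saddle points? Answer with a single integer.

phi separates as a function of x plus a function of y, so ∇phi=0 decouples.
∂phi/∂x = -4(x + 4) = 0 at x ∈ {-4}; ∂phi/∂y = 60(y - 4)(y - 3)(y - 2)(y + 4) = 0 at y ∈ {-4, 2, 3, 4}.
The Hessian is diagonal: diag(phi_xx, phi_yy). Second derivatives: phi_xx(-4)=-4; phi_yy(-4)=-20160, phi_yy(2)=720, phi_yy(3)=-420, phi_yy(4)=960.
Saddle points occur where the two diagonal entries have opposite signs: (-4, 2), (-4, 4). Count: 2.

2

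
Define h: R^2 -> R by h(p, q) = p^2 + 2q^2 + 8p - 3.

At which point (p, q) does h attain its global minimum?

h(p,q) separates as A(p) + B(q) − 3, so its minimum is min A + min B − 3.
A'(p) = 2p + 8 vanishes at p ∈ {-4}; B'(q) = 4q vanishes at q ∈ {0}.
Local minima of A (where A''>0): A(-4)=-16. Local minima of B: B(0)=0.
So the global minimum of h is A(-4) + B(0) − 3 = -16 + 0 − 3 = -19, attained at (-4, 0).

(-4, 0)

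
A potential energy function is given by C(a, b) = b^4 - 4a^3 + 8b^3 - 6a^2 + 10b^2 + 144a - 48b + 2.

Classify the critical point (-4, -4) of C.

local minimum

The mixed partial ∂²C/∂a∂b is 0, so the Hessian at any point is diag(C_aa, C_bb) = diag(-12(2a + 1), 4(3b^2 + 12b + 5)).
At (-4, -4): H = diag(84, 20).
Both eigenvalues are positive, so H is positive definite: a local minimum.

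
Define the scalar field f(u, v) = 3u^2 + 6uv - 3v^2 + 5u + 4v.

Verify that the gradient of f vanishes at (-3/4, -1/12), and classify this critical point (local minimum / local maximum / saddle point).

saddle point

∇f = (6u + 6v + 5, 6u - 6v + 4); substituting (-3/4, -1/12) gives ∇f = (0, 0), so (-3/4, -1/12) is indeed a critical point.
The Hessian of f is constant: H = [[6, 6], [6, -6]].
det(H) = 6·(-6) − 6² = -72.
Since det(H) < 0, H is indefinite and the critical point is a saddle point.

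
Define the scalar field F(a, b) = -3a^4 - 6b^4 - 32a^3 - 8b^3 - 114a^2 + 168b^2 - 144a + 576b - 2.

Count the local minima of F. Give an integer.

1

F separates as a function of a plus a function of b, so ∇F=0 decouples.
∂F/∂a = -12(a + 1)(a + 3)(a + 4) = 0 at a ∈ {-4, -3, -1}; ∂F/∂b = -24(b - 4)(b + 2)(b + 3) = 0 at b ∈ {-3, -2, 4}.
The Hessian is diagonal: diag(F_aa, F_bb). Second derivatives: F_aa(-4)=-36, F_aa(-3)=24, F_aa(-1)=-72; F_bb(-3)=-168, F_bb(-2)=144, F_bb(4)=-1008.
Local minima occur where both diagonal entries positive: (-3, -2). Count: 1.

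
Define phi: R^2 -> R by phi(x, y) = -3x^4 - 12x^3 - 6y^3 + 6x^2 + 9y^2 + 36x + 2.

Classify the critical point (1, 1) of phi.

The mixed partial ∂²phi/∂x∂y is 0, so the Hessian at any point is diag(phi_xx, phi_yy) = diag(12(-3x^2 - 6x + 1), 18(-2y + 1)).
At (1, 1): H = diag(-96, -18).
Both eigenvalues are negative, so H is negative definite: a local maximum.

local maximum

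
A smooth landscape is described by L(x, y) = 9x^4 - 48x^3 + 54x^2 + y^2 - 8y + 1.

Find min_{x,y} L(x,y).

L(x,y) separates as P(x) + Q(y) + 1, so its minimum is min P + min Q + 1.
P'(x) = 36x(x - 3)(x - 1) vanishes at x ∈ {0, 1, 3}; Q'(y) = 2y - 8 vanishes at y ∈ {4}.
Local minima of P (where P''>0): P(0)=0, P(3)=-81. Local minima of Q: Q(4)=-16.
So the global minimum of L is P(3) + Q(4) + 1 = -81 − 16 + 1 = -96, attained at (3, 4).

-96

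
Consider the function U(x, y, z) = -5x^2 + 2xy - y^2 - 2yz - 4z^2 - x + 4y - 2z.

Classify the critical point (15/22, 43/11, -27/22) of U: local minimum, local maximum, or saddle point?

local maximum

The Hessian is constant: H = [[-10, 2, 0], [2, -2, -2], [0, -2, -8]].
Leading principal minors: Δ₁ = -10, Δ₂ = 16, Δ₃ = -88.
The minors alternate sign starting negative (−, +, −), so H is negative definite: a local maximum.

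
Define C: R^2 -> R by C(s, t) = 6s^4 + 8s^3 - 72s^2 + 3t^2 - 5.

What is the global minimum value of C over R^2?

C(s,t) separates as P(s) + Q(t) − 5, so its minimum is min P + min Q − 5.
P'(s) = 24s(s - 2)(s + 3) vanishes at s ∈ {-3, 0, 2}; Q'(t) = 6t vanishes at t ∈ {0}.
Local minima of P (where P''>0): P(-3)=-378, P(2)=-128. Local minima of Q: Q(0)=0.
So the global minimum of C is P(-3) + Q(0) − 5 = -378 + 0 − 5 = -383, attained at (-3, 0).

-383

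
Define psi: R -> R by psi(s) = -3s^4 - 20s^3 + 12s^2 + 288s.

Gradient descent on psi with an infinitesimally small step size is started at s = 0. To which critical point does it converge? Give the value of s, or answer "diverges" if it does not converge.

psi'(s) = -12(s - 2)(s + 3)(s + 4), so psi'(0) = 288.
Gradient descent moves in the -psi' direction, i.e. s is decreasing.
The nearest critical point in that direction is s = -3, where psi'' = 60 > 0 (a local minimum). The iterate converges there.

-3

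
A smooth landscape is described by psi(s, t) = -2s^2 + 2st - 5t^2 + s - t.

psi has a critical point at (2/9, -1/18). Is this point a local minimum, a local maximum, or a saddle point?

local maximum

The Hessian of psi is constant: H = [[-4, 2], [2, -10]].
det(H) = (-4)·(-10) − 2² = 36.
det(H) > 0 and tr(H) = -14 < 0, so H is negative definite and the point is a local maximum.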